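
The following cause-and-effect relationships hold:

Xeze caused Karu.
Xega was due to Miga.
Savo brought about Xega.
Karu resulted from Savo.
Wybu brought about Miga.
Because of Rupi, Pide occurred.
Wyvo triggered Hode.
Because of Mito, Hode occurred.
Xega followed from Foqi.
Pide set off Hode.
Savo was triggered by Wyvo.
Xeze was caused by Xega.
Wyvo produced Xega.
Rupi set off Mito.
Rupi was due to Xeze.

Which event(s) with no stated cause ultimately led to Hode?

Foqi, Wybu, Wyvo

Tracing upstream from Hode: Hode ← Mito ← Rupi ← Xeze ← Xega ← Miga ← Wybu.
A separate upstream branch: Hode ← Wyvo.
A separate upstream branch: Hode ← Mito ← Rupi ← Xeze ← Xega ← Foqi.
Each of those chain origins has no stated cause.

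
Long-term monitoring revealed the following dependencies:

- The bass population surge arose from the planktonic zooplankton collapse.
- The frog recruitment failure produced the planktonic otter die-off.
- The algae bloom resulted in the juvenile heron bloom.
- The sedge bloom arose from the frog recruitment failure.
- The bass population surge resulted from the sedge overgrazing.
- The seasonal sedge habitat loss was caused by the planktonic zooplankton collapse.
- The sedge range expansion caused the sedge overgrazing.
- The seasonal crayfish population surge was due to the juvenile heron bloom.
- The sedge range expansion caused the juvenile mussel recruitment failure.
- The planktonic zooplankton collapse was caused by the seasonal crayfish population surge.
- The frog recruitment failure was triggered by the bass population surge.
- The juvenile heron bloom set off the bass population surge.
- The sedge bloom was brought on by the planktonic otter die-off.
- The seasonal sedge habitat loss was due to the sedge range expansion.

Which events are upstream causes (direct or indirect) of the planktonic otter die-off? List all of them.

the algae bloom, the bass population surge, the frog recruitment failure, the juvenile heron bloom, the planktonic zooplankton collapse, the seasonal crayfish population surge, the sedge overgrazing, the sedge range expansion

Immediate cause of the planktonic otter die-off: the frog recruitment failure.
Further upstream: the sedge range expansion, the algae bloom, the juvenile heron bloom, the seasonal crayfish population surge, the sedge overgrazing, the planktonic zooplankton collapse, the bass population surge.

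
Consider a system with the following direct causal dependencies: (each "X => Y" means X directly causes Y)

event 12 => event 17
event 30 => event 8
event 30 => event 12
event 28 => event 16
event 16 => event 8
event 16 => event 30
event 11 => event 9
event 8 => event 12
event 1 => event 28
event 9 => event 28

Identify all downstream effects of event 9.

Direct effects: event 28.
2 steps out: event 16.
3 steps out: event 30, event 8.
4 steps out: event 12.
5 steps out: event 17.
Not reachable from it: event 11, event 1.

event 12, event 16, event 17, event 28, event 30, event 8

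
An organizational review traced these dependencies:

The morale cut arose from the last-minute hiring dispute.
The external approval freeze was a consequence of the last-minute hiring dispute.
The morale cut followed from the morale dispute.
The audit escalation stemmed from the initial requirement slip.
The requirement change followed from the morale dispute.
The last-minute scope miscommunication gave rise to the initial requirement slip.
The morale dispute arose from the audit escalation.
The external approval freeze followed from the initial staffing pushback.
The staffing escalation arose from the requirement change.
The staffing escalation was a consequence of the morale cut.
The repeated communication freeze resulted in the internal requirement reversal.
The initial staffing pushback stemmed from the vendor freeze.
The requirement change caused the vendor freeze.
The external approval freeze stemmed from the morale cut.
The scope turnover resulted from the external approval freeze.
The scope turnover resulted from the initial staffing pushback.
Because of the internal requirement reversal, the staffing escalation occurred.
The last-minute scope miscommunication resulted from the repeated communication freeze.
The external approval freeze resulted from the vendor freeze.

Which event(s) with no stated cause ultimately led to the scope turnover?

Tracing upstream from the scope turnover: the scope turnover ← the external approval freeze ← the last-minute hiring dispute.
A separate upstream branch: the scope turnover ← the external approval freeze ← the morale cut ← the morale dispute ← the audit escalation ← the initial requirement slip ← the last-minute scope miscommunication ← the repeated communication freeze.
Each of those chain origins has no stated cause.

the last-minute hiring dispute, the repeated communication freeze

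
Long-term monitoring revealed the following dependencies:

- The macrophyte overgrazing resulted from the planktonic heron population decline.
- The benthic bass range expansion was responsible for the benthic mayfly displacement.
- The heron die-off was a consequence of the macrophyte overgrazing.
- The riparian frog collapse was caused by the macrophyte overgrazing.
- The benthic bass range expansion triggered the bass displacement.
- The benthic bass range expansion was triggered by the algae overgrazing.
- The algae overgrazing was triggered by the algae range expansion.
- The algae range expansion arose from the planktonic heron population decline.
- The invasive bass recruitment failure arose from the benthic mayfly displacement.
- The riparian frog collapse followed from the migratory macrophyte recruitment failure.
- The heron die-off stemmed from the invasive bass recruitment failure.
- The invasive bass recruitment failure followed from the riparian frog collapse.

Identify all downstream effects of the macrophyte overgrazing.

the heron die-off, the invasive bass recruitment failure, the riparian frog collapse

Direct effects: the riparian frog collapse, the heron die-off.
2 steps out: the invasive bass recruitment failure.
Not reachable from it: the planktonic heron population decline, the algae range expansion, the algae overgrazing, the benthic bass range expansion, the bass displacement, the benthic mayfly displacement, the migratory macrophyte recruitment failure.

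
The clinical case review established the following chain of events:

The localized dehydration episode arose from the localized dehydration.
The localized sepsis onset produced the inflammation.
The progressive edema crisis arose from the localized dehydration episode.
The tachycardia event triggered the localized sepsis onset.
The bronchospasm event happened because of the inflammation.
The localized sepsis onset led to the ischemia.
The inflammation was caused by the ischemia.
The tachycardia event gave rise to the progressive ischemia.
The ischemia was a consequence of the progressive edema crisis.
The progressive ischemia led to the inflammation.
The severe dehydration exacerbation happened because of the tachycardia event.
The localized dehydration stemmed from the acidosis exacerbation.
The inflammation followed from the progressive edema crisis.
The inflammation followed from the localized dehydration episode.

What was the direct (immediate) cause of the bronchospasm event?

Upstream contributors include the acidosis exacerbation, the tachycardia event, the localized dehydration, the progressive ischemia, the localized sepsis onset, the localized dehydration episode, the progressive edema crisis, the ischemia, but only the inflammation feeds directly into the bronchospasm event.

the inflammation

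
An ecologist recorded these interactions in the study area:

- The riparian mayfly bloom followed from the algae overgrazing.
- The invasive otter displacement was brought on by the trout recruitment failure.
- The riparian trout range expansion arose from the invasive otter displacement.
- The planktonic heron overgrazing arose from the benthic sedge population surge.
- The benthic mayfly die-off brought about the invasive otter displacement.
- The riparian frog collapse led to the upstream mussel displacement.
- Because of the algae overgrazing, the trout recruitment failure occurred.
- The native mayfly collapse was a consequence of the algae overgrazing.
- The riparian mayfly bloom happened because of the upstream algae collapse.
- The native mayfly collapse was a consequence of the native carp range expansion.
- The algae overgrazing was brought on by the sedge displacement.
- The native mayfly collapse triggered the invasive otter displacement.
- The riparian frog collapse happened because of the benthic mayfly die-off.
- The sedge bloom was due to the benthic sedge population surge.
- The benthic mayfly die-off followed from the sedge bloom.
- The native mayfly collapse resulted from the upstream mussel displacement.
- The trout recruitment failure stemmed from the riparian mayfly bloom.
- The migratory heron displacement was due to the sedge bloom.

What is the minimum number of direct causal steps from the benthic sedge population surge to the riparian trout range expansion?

Shortest chain: the benthic sedge population surge → the sedge bloom → the benthic mayfly die-off → the invasive otter displacement → the riparian trout range expansion.

4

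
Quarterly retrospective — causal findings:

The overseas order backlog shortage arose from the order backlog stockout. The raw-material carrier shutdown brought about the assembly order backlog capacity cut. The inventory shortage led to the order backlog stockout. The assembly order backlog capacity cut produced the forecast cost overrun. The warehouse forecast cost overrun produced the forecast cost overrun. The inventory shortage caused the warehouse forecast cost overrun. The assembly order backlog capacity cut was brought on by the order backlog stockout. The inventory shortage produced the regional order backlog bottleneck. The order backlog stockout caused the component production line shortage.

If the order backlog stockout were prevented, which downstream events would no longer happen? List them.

Downstream of the order backlog stockout: the assembly order backlog capacity cut, the overseas order backlog shortage, the forecast cost overrun, the component production line shortage.
Of those, still caused via another path: the assembly order backlog capacity cut, the forecast cost overrun.
The remainder have no surviving cause.

the component production line shortage, the overseas order backlog shortage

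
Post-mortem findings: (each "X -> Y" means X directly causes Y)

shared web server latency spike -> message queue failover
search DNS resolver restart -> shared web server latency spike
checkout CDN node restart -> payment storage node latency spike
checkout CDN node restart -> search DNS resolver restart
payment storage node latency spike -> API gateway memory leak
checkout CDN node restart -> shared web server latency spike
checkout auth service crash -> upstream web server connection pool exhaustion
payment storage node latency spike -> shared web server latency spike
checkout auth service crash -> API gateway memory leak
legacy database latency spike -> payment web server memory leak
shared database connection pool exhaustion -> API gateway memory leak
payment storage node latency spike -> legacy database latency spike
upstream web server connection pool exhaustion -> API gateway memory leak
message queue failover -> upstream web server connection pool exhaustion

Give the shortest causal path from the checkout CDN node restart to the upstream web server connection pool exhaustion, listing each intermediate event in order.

the checkout CDN node restart → the shared web server latency spike → the message queue failover → the upstream web server connection pool exhaustion

the checkout CDN node restart → the shared web server latency spike
the shared web server latency spike → the message queue failover
the message queue failover → the upstream web server connection pool exhaustion
Length: 3 steps.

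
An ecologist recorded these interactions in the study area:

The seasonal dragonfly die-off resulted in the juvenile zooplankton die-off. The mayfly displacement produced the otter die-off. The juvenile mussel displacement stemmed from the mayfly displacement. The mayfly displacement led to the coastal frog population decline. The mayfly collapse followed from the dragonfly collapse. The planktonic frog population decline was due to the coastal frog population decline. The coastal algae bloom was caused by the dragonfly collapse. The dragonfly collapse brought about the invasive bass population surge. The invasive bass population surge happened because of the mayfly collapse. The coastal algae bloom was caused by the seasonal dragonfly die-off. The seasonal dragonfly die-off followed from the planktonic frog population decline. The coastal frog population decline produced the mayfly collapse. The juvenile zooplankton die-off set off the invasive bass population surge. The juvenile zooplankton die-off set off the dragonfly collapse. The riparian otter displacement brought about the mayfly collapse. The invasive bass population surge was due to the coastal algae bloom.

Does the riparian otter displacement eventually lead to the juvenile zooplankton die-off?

The riparian otter displacement leads to the mayfly collapse, the invasive bass population surge; the juvenile zooplankton die-off is not among them.

No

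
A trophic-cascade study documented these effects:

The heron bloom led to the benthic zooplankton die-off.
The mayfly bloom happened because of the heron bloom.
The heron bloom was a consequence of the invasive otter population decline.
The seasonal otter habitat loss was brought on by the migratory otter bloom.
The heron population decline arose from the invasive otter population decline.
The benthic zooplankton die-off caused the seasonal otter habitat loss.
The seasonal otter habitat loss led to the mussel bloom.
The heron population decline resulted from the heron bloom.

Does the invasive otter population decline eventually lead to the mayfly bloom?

There is a causal chain: the invasive otter population decline → the heron bloom → the mayfly bloom.

Yes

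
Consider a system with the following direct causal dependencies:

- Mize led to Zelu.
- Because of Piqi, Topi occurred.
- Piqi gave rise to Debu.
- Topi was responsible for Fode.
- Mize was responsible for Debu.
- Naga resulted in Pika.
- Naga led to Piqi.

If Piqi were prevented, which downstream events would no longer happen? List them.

Downstream of Piqi: Topi, Fode, Debu.
Of those, still caused via another path: Debu.
The remainder have no surviving cause.

Fode, Topi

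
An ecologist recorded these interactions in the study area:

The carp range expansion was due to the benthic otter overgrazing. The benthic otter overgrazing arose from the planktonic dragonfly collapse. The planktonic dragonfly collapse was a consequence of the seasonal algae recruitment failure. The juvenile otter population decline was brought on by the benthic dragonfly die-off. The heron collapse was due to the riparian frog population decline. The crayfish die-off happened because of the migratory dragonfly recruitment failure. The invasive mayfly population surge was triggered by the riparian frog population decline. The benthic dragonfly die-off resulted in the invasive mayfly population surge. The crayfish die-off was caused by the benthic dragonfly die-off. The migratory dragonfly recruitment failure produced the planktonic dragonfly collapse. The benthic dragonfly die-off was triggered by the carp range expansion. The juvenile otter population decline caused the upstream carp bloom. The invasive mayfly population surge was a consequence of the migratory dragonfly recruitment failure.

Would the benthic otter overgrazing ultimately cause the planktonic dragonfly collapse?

No

The benthic otter overgrazing leads to the carp range expansion, the benthic dragonfly die-off, the invasive mayfly population surge, the juvenile otter population decline, the upstream carp bloom, the crayfish die-off; the planktonic dragonfly collapse is not among them.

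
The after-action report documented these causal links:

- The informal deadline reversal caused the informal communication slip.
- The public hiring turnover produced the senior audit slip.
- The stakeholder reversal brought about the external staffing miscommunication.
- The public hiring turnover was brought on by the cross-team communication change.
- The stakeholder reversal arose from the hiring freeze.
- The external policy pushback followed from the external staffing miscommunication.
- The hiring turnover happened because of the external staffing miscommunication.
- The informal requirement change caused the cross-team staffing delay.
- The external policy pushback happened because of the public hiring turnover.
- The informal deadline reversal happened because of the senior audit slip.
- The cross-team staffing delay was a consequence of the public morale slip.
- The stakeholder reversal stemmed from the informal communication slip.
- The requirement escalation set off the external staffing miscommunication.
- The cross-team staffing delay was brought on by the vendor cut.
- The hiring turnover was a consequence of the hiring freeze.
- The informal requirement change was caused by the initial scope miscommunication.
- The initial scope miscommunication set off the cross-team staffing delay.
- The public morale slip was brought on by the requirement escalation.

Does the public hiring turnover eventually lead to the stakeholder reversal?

There is a causal chain: the public hiring turnover → the senior audit slip → the informal deadline reversal → the informal communication slip → the stakeholder reversal.

Yes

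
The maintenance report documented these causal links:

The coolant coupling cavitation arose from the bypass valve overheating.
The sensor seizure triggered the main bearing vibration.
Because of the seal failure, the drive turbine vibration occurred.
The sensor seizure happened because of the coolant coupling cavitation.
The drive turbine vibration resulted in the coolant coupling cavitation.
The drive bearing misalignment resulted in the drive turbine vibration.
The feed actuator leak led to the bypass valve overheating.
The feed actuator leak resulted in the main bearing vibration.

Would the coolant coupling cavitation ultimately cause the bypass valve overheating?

The coolant coupling cavitation leads to the sensor seizure, the main bearing vibration; the bypass valve overheating is not among them.

No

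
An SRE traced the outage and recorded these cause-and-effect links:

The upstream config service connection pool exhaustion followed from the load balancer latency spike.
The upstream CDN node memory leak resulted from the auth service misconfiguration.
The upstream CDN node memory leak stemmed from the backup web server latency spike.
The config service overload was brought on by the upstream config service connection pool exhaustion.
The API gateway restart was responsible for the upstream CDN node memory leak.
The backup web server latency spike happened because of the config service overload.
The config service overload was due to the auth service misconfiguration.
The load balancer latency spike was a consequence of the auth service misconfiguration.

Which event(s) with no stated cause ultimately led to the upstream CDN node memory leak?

Tracing upstream from the upstream CDN node memory leak: the upstream CDN node memory leak ← the API gateway restart.
A separate upstream branch: the upstream CDN node memory leak ← the auth service misconfiguration.
Each of those chain origins has no stated cause.

the API gateway restart, the auth service misconfiguration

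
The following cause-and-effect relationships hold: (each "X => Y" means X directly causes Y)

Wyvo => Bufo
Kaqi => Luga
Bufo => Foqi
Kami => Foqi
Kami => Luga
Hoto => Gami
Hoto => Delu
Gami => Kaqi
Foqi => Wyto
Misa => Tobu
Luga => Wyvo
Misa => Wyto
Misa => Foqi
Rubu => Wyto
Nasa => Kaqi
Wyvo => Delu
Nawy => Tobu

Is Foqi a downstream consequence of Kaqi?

Yes

There is a causal chain: Kaqi → Luga → Wyvo → Bufo → Foqi.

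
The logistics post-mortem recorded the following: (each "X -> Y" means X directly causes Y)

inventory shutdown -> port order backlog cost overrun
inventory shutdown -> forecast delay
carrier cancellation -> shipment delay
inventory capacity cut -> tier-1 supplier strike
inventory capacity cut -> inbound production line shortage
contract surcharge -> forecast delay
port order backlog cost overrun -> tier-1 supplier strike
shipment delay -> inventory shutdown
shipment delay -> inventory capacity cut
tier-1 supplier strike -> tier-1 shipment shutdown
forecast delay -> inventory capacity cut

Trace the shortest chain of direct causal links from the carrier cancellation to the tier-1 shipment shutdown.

the carrier cancellation → the shipment delay
the shipment delay → the inventory capacity cut
the inventory capacity cut → the tier-1 supplier strike
the tier-1 supplier strike → the tier-1 shipment shutdown
Length: 4 steps.

the carrier cancellation → the shipment delay → the inventory capacity cut → the tier-1 supplier strike → the tier-1 shipment shutdown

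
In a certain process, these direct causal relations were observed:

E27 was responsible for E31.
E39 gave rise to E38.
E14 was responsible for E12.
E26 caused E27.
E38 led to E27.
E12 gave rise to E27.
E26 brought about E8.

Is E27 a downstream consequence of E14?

There is a causal chain: E14 → E12 → E27.

Yes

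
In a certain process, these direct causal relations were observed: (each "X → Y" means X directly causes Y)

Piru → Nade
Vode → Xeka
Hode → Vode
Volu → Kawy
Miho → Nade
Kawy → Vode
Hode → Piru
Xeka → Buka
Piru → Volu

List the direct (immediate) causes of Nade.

Miho, Piru

Upstream contributors include Hode, but only Miho, Piru feed directly into Nade.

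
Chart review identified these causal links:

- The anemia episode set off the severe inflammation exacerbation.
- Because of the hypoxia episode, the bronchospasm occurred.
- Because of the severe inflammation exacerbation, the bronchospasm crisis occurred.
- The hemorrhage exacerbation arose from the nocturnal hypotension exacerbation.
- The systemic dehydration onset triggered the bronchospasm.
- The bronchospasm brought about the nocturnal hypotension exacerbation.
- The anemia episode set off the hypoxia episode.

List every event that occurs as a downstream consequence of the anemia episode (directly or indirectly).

the bronchospasm, the bronchospasm crisis, the hemorrhage exacerbation, the hypoxia episode, the nocturnal hypotension exacerbation, the severe inflammation exacerbation

Direct effects: the hypoxia episode, the severe inflammation exacerbation.
2 steps out: the bronchospasm, the bronchospasm crisis.
3 steps out: the nocturnal hypotension exacerbation.
4 steps out: the hemorrhage exacerbation.
Not reachable from it: the systemic dehydration onset.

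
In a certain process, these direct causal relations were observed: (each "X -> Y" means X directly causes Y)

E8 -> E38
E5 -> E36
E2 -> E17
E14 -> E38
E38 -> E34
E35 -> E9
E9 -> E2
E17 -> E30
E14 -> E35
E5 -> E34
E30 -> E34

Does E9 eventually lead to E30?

There is a causal chain: E9 → E2 → E17 → E30.

Yes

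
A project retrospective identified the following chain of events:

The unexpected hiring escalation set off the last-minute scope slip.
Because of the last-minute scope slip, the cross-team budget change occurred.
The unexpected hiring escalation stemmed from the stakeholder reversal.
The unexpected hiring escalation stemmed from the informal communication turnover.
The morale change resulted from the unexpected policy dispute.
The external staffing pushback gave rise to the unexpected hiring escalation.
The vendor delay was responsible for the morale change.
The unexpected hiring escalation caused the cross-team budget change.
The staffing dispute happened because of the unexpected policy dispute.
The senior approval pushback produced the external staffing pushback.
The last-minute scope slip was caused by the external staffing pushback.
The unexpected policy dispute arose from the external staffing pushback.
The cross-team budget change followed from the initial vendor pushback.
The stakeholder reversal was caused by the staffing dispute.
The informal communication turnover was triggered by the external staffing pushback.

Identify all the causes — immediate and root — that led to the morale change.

Immediate causes of the morale change: the vendor delay, the unexpected policy dispute.
Further upstream: the senior approval pushback, the external staffing pushback.

the external staffing pushback, the senior approval pushback, the unexpected policy dispute, the vendor delay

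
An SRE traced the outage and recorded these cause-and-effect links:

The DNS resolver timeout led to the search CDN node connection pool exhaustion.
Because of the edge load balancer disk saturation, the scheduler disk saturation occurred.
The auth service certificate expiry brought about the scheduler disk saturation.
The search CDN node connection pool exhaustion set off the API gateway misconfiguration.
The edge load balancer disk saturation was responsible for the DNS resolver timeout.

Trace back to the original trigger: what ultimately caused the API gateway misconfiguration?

Tracing upstream from the API gateway misconfiguration: the API gateway misconfiguration ← the search CDN node connection pool exhaustion ← the DNS resolver timeout ← the edge load balancer disk saturation.
The edge load balancer disk saturation has no stated cause, so it is the root.

the edge load balancer disk saturation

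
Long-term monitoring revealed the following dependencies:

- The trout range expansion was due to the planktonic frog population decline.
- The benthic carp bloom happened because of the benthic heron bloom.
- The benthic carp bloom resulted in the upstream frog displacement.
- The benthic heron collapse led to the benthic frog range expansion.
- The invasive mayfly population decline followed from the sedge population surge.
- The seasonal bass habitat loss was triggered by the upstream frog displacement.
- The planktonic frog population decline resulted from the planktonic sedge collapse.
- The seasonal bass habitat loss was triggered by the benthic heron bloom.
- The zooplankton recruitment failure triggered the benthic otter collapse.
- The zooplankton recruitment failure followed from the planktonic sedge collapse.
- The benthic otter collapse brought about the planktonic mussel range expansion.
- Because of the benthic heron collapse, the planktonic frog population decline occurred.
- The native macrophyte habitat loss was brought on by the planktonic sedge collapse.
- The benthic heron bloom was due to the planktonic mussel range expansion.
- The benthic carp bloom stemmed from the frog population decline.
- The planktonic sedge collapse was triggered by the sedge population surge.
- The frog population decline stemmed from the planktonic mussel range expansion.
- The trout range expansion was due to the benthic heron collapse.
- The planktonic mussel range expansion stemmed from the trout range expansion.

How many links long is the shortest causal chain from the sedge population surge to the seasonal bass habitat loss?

Shortest chain: the sedge population surge → the planktonic sedge collapse → the planktonic frog population decline → the trout range expansion → the planktonic mussel range expansion → the benthic heron bloom → the seasonal bass habitat loss.

6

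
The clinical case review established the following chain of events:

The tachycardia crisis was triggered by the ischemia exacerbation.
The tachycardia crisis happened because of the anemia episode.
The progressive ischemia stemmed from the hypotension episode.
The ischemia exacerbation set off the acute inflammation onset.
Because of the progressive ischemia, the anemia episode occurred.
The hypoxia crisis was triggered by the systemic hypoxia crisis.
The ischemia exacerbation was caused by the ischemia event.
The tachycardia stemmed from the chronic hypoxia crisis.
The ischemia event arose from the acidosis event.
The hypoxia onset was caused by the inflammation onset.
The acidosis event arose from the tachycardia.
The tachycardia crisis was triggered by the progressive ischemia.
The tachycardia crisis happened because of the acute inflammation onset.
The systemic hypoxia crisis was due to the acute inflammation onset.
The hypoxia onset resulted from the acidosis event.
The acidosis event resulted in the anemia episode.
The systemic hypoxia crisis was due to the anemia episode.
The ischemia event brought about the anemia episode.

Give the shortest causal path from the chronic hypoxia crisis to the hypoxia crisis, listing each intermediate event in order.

the chronic hypoxia crisis → the tachycardia → the acidosis event → the anemia episode → the systemic hypoxia crisis → the hypoxia crisis

the chronic hypoxia crisis → the tachycardia
the tachycardia → the acidosis event
the acidosis event → the anemia episode
the anemia episode → the systemic hypoxia crisis
the systemic hypoxia crisis → the hypoxia crisis
Length: 5 steps.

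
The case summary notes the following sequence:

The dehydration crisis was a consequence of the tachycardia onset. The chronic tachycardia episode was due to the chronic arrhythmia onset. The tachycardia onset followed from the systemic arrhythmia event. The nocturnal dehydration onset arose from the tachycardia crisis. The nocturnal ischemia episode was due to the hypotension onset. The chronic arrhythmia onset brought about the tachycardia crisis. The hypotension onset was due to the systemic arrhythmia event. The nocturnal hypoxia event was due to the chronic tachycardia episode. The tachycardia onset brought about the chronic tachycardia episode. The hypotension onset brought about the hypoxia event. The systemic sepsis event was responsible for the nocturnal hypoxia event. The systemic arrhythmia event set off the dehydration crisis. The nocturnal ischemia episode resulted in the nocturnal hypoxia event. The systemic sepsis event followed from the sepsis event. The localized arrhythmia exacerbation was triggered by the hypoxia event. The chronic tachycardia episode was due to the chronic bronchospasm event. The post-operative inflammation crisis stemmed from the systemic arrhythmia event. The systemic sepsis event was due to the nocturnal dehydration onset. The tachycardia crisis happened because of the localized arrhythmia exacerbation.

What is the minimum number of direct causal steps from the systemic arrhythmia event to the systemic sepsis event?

6

Shortest chain: the systemic arrhythmia event → the hypotension onset → the hypoxia event → the localized arrhythmia exacerbation → the tachycardia crisis → the nocturnal dehydration onset → the systemic sepsis event.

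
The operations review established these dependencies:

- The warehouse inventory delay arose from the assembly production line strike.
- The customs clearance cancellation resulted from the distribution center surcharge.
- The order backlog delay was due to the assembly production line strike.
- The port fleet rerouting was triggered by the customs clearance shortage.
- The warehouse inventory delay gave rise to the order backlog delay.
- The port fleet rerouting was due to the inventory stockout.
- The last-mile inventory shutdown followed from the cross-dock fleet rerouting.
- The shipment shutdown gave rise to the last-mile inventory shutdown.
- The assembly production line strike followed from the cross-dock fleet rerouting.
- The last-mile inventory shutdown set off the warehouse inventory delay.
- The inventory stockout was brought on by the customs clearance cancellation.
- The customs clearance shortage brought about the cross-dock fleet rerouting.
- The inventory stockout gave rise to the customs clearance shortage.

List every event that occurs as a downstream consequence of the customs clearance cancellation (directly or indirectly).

Direct effects: the inventory stockout.
2 steps out: the customs clearance shortage, the port fleet rerouting.
3 steps out: the cross-dock fleet rerouting.
4 steps out: the assembly production line strike, the last-mile inventory shutdown.
5 steps out: the warehouse inventory delay, the order backlog delay.
Not reachable from it: the distribution center surcharge, the shipment shutdown.

the assembly production line strike, the cross-dock fleet rerouting, the customs clearance shortage, the inventory stockout, the last-mile inventory shutdown, the order backlog delay, the port fleet rerouting, the warehouse inventory delay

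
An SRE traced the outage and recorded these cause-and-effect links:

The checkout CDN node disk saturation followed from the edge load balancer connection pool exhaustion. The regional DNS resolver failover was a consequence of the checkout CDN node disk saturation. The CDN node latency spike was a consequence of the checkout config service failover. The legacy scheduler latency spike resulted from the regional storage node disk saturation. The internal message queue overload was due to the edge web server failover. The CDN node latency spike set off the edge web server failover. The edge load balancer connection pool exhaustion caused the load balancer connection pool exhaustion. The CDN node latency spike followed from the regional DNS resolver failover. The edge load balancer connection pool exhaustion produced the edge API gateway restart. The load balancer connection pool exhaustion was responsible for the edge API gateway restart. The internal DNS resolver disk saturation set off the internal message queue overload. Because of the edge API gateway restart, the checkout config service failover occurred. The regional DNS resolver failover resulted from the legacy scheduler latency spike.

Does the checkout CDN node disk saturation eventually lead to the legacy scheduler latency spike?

No

The checkout CDN node disk saturation leads to the regional DNS resolver failover, the CDN node latency spike, the edge web server failover, the internal message queue overload; the legacy scheduler latency spike is not among them.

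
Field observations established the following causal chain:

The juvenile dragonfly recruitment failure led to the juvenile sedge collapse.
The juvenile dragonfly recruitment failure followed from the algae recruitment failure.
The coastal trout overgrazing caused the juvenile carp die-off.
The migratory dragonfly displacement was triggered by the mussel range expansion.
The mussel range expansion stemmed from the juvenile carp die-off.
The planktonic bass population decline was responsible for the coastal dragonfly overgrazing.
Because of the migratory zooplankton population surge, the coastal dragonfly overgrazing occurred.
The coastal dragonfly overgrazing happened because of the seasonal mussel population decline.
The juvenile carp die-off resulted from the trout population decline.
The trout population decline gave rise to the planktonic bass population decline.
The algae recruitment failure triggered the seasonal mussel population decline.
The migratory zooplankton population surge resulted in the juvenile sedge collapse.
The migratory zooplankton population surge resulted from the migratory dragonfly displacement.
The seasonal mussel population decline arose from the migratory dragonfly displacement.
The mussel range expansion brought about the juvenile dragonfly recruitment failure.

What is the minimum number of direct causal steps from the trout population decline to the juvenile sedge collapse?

Shortest chain: the trout population decline → the juvenile carp die-off → the mussel range expansion → the juvenile dragonfly recruitment failure → the juvenile sedge collapse.

4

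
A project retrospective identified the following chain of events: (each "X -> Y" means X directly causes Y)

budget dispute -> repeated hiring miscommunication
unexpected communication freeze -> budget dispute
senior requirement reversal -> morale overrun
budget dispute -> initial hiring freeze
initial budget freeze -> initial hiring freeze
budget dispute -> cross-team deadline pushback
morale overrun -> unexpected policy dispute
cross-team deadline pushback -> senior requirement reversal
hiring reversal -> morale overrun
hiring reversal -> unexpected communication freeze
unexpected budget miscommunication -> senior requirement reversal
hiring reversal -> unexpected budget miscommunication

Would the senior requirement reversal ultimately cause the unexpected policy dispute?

There is a causal chain: the senior requirement reversal → the morale overrun → the unexpected policy dispute.

Yes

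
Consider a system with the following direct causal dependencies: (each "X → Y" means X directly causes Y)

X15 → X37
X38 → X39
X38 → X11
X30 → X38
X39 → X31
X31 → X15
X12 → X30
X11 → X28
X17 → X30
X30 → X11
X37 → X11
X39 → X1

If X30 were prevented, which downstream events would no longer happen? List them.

Downstream of X30: X38, X39, X31, X15, X1, X37, X11, X28.

X1, X11, X15, X28, X31, X37, X38, X39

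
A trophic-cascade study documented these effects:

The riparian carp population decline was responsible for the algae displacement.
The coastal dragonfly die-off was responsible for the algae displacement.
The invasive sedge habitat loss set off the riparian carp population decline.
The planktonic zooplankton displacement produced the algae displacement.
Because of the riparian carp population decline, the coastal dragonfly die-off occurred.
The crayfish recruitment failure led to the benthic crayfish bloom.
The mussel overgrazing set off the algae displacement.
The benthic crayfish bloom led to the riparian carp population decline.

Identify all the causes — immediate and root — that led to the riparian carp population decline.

the benthic crayfish bloom, the crayfish recruitment failure, the invasive sedge habitat loss

Immediate causes of the riparian carp population decline: the benthic crayfish bloom, the invasive sedge habitat loss.
Further upstream: the crayfish recruitment failure.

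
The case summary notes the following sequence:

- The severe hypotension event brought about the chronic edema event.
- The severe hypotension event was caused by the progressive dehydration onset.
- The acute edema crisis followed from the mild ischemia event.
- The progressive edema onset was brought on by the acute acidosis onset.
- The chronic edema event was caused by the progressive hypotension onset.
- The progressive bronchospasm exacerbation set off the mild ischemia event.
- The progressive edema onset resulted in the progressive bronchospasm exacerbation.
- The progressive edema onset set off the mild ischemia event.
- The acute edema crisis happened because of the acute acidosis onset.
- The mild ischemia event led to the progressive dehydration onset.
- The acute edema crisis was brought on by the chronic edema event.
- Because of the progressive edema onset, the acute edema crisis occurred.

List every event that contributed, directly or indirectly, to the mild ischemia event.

Immediate causes of the mild ischemia event: the progressive edema onset, the progressive bronchospasm exacerbation.
Further upstream: the acute acidosis onset.

the acute acidosis onset, the progressive bronchospasm exacerbation, the progressive edema onset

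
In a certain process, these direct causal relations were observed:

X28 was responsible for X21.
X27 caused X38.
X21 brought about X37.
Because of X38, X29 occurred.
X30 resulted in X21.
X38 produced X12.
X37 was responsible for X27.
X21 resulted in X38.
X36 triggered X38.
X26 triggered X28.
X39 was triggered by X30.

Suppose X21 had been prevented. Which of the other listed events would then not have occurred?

Downstream of X21: X37, X27, X38, X12, X29.
Of those, still caused via another path: X38, X12, X29.
The remainder have no surviving cause.

X27, X37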